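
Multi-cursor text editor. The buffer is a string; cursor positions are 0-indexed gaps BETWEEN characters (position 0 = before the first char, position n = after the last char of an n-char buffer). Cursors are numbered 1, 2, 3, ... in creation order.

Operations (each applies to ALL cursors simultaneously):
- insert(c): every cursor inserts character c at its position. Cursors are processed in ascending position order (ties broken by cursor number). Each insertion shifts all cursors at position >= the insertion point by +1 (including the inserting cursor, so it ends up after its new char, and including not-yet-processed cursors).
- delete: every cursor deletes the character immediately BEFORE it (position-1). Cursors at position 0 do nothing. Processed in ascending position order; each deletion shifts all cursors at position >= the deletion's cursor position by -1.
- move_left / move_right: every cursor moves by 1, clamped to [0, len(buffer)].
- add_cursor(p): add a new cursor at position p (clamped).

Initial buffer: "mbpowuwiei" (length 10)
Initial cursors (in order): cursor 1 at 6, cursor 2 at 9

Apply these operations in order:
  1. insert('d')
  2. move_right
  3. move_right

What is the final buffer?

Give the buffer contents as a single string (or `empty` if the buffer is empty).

After op 1 (insert('d')): buffer="mbpowudwiedi" (len 12), cursors c1@7 c2@11, authorship ......1...2.
After op 2 (move_right): buffer="mbpowudwiedi" (len 12), cursors c1@8 c2@12, authorship ......1...2.
After op 3 (move_right): buffer="mbpowudwiedi" (len 12), cursors c1@9 c2@12, authorship ......1...2.

Answer: mbpowudwiedi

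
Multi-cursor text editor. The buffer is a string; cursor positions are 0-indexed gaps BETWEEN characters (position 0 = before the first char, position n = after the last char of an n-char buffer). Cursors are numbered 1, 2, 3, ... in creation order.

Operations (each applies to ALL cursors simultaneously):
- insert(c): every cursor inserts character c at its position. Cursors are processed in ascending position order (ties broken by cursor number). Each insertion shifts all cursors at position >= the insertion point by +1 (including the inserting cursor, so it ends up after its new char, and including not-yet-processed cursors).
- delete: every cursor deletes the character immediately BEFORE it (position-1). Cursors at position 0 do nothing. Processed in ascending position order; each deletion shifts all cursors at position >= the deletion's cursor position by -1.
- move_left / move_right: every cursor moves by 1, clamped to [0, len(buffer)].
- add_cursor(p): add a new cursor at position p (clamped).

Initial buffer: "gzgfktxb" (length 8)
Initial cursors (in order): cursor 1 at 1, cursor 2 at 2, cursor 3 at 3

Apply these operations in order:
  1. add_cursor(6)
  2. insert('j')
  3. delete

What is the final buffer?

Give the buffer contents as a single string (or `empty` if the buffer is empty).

Answer: gzgfktxb

Derivation:
After op 1 (add_cursor(6)): buffer="gzgfktxb" (len 8), cursors c1@1 c2@2 c3@3 c4@6, authorship ........
After op 2 (insert('j')): buffer="gjzjgjfktjxb" (len 12), cursors c1@2 c2@4 c3@6 c4@10, authorship .1.2.3...4..
After op 3 (delete): buffer="gzgfktxb" (len 8), cursors c1@1 c2@2 c3@3 c4@6, authorship ........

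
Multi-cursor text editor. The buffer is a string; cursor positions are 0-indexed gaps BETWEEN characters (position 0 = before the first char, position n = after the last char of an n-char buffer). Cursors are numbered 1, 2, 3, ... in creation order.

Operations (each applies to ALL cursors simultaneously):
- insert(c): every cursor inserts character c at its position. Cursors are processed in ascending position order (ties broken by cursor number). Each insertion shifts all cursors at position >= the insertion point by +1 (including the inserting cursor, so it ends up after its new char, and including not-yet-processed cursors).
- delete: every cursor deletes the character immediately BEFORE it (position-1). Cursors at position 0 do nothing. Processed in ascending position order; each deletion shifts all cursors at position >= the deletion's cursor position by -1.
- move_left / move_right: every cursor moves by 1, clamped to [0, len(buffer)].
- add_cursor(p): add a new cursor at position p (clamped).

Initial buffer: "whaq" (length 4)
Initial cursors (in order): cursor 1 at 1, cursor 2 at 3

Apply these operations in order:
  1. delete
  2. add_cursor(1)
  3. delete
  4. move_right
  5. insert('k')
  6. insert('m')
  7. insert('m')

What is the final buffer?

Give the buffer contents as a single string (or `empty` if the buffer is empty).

After op 1 (delete): buffer="hq" (len 2), cursors c1@0 c2@1, authorship ..
After op 2 (add_cursor(1)): buffer="hq" (len 2), cursors c1@0 c2@1 c3@1, authorship ..
After op 3 (delete): buffer="q" (len 1), cursors c1@0 c2@0 c3@0, authorship .
After op 4 (move_right): buffer="q" (len 1), cursors c1@1 c2@1 c3@1, authorship .
After op 5 (insert('k')): buffer="qkkk" (len 4), cursors c1@4 c2@4 c3@4, authorship .123
After op 6 (insert('m')): buffer="qkkkmmm" (len 7), cursors c1@7 c2@7 c3@7, authorship .123123
After op 7 (insert('m')): buffer="qkkkmmmmmm" (len 10), cursors c1@10 c2@10 c3@10, authorship .123123123

Answer: qkkkmmmmmm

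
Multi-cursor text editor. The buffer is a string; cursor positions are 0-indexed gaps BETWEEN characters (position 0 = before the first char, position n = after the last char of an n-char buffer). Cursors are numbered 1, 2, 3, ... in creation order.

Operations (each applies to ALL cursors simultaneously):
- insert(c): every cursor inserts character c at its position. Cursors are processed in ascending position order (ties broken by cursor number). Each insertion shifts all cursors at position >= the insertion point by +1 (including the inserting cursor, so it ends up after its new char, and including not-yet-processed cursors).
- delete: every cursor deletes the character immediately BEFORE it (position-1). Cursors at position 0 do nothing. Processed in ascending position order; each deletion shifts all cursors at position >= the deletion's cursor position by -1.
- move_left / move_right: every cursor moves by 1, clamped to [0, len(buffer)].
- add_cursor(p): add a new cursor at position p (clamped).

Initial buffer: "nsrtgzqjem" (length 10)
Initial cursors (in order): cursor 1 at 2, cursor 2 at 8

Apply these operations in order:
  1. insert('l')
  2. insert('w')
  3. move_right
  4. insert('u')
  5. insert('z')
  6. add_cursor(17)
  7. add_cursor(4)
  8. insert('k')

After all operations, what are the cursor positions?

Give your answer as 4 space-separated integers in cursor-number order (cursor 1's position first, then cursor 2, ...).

Answer: 9 21 21 5

Derivation:
After op 1 (insert('l')): buffer="nslrtgzqjlem" (len 12), cursors c1@3 c2@10, authorship ..1......2..
After op 2 (insert('w')): buffer="nslwrtgzqjlwem" (len 14), cursors c1@4 c2@12, authorship ..11......22..
After op 3 (move_right): buffer="nslwrtgzqjlwem" (len 14), cursors c1@5 c2@13, authorship ..11......22..
After op 4 (insert('u')): buffer="nslwrutgzqjlweum" (len 16), cursors c1@6 c2@15, authorship ..11.1.....22.2.
After op 5 (insert('z')): buffer="nslwruztgzqjlweuzm" (len 18), cursors c1@7 c2@17, authorship ..11.11.....22.22.
After op 6 (add_cursor(17)): buffer="nslwruztgzqjlweuzm" (len 18), cursors c1@7 c2@17 c3@17, authorship ..11.11.....22.22.
After op 7 (add_cursor(4)): buffer="nslwruztgzqjlweuzm" (len 18), cursors c4@4 c1@7 c2@17 c3@17, authorship ..11.11.....22.22.
After op 8 (insert('k')): buffer="nslwkruzktgzqjlweuzkkm" (len 22), cursors c4@5 c1@9 c2@21 c3@21, authorship ..114.111.....22.2223.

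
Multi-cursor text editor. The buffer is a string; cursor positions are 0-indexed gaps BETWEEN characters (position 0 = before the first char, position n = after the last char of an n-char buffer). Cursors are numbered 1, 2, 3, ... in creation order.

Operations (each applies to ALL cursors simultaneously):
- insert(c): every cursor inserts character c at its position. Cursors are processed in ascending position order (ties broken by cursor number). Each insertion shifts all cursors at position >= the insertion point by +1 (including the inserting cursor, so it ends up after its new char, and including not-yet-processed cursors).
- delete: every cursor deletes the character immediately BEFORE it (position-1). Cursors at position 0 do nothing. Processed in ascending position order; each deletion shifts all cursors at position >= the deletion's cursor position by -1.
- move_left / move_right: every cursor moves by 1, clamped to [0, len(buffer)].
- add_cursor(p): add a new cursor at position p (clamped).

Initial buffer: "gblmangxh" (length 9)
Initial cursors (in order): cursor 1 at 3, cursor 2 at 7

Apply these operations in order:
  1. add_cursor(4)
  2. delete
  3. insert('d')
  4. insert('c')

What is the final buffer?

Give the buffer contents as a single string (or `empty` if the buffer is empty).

After op 1 (add_cursor(4)): buffer="gblmangxh" (len 9), cursors c1@3 c3@4 c2@7, authorship .........
After op 2 (delete): buffer="gbanxh" (len 6), cursors c1@2 c3@2 c2@4, authorship ......
After op 3 (insert('d')): buffer="gbddandxh" (len 9), cursors c1@4 c3@4 c2@7, authorship ..13..2..
After op 4 (insert('c')): buffer="gbddccandcxh" (len 12), cursors c1@6 c3@6 c2@10, authorship ..1313..22..

Answer: gbddccandcxh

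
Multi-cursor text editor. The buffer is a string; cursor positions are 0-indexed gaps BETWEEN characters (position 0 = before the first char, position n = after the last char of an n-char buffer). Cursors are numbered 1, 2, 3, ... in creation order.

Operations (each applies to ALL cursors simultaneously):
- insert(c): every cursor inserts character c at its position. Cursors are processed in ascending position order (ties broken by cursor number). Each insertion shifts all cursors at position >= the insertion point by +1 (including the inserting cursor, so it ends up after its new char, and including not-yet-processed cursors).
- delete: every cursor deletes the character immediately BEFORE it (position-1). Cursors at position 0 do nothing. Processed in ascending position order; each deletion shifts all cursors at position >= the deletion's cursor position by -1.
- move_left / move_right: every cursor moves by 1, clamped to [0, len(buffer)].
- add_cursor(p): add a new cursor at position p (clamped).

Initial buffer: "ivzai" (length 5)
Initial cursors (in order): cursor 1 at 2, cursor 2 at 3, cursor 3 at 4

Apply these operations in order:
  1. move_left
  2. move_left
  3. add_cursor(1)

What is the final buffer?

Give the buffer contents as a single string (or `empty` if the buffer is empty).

Answer: ivzai

Derivation:
After op 1 (move_left): buffer="ivzai" (len 5), cursors c1@1 c2@2 c3@3, authorship .....
After op 2 (move_left): buffer="ivzai" (len 5), cursors c1@0 c2@1 c3@2, authorship .....
After op 3 (add_cursor(1)): buffer="ivzai" (len 5), cursors c1@0 c2@1 c4@1 c3@2, authorship .....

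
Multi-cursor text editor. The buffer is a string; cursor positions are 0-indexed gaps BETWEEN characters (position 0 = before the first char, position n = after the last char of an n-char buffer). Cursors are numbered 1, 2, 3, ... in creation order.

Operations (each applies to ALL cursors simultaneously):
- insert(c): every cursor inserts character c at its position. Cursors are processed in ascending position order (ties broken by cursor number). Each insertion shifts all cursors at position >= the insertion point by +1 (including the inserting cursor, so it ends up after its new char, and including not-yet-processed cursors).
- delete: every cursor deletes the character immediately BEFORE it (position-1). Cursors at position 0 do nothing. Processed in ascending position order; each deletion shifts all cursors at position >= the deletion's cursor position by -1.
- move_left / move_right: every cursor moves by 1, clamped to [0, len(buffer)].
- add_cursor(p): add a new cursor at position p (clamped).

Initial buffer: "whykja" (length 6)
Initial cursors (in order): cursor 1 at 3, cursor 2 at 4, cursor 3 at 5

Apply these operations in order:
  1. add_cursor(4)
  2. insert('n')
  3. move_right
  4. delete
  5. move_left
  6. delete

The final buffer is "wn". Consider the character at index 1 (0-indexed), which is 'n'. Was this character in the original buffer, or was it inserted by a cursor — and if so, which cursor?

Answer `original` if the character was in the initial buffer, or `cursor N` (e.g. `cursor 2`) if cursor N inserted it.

Answer: cursor 3

Derivation:
After op 1 (add_cursor(4)): buffer="whykja" (len 6), cursors c1@3 c2@4 c4@4 c3@5, authorship ......
After op 2 (insert('n')): buffer="whynknnjna" (len 10), cursors c1@4 c2@7 c4@7 c3@9, authorship ...1.24.3.
After op 3 (move_right): buffer="whynknnjna" (len 10), cursors c1@5 c2@8 c4@8 c3@10, authorship ...1.24.3.
After op 4 (delete): buffer="whynnn" (len 6), cursors c1@4 c2@5 c4@5 c3@6, authorship ...123
After op 5 (move_left): buffer="whynnn" (len 6), cursors c1@3 c2@4 c4@4 c3@5, authorship ...123
After op 6 (delete): buffer="wn" (len 2), cursors c1@1 c2@1 c3@1 c4@1, authorship .3
Authorship (.=original, N=cursor N): . 3
Index 1: author = 3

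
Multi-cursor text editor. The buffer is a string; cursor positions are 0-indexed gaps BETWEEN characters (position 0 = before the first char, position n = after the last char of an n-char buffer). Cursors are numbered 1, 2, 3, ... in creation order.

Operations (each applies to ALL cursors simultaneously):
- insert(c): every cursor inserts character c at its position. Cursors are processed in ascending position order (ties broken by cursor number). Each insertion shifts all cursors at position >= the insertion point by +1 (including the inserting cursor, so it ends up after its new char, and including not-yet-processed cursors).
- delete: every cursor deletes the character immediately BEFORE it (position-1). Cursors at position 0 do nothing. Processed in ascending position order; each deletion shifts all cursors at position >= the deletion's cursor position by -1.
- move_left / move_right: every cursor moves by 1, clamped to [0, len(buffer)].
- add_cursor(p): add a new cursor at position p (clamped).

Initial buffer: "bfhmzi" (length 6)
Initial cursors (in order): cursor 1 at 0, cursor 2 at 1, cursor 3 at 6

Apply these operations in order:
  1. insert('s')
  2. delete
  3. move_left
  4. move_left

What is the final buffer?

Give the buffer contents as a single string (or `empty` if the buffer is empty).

Answer: bfhmzi

Derivation:
After op 1 (insert('s')): buffer="sbsfhmzis" (len 9), cursors c1@1 c2@3 c3@9, authorship 1.2.....3
After op 2 (delete): buffer="bfhmzi" (len 6), cursors c1@0 c2@1 c3@6, authorship ......
After op 3 (move_left): buffer="bfhmzi" (len 6), cursors c1@0 c2@0 c3@5, authorship ......
After op 4 (move_left): buffer="bfhmzi" (len 6), cursors c1@0 c2@0 c3@4, authorship ......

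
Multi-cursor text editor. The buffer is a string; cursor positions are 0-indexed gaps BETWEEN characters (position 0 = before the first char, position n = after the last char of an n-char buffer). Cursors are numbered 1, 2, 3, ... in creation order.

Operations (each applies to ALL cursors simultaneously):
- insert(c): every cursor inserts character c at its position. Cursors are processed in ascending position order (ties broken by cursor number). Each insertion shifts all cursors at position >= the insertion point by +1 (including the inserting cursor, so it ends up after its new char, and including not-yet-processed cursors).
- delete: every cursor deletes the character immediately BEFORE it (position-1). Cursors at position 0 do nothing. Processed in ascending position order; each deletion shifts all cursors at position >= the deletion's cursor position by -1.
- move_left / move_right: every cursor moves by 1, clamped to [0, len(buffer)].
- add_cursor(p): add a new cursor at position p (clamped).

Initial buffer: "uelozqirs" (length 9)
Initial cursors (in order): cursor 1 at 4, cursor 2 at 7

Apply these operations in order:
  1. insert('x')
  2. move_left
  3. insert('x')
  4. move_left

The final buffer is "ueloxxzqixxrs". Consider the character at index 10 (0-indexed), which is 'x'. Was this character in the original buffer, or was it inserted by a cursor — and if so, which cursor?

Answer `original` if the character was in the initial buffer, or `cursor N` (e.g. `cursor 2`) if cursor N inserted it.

Answer: cursor 2

Derivation:
After op 1 (insert('x')): buffer="ueloxzqixrs" (len 11), cursors c1@5 c2@9, authorship ....1...2..
After op 2 (move_left): buffer="ueloxzqixrs" (len 11), cursors c1@4 c2@8, authorship ....1...2..
After op 3 (insert('x')): buffer="ueloxxzqixxrs" (len 13), cursors c1@5 c2@10, authorship ....11...22..
After op 4 (move_left): buffer="ueloxxzqixxrs" (len 13), cursors c1@4 c2@9, authorship ....11...22..
Authorship (.=original, N=cursor N): . . . . 1 1 . . . 2 2 . .
Index 10: author = 2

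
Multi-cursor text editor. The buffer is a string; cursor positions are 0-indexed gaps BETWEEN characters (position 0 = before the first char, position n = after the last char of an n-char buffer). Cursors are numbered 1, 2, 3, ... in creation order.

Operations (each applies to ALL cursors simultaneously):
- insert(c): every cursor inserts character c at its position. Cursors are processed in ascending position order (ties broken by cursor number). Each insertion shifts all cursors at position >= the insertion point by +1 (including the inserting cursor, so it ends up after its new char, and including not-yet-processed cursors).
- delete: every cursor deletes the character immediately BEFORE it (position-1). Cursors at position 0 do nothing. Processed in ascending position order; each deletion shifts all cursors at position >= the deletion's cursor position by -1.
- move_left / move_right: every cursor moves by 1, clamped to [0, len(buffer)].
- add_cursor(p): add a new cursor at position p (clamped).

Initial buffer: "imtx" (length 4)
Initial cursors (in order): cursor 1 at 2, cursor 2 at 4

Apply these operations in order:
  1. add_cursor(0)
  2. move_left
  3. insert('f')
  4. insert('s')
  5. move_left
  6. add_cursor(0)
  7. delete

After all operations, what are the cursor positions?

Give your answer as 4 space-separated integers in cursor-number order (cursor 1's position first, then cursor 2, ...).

After op 1 (add_cursor(0)): buffer="imtx" (len 4), cursors c3@0 c1@2 c2@4, authorship ....
After op 2 (move_left): buffer="imtx" (len 4), cursors c3@0 c1@1 c2@3, authorship ....
After op 3 (insert('f')): buffer="fifmtfx" (len 7), cursors c3@1 c1@3 c2@6, authorship 3.1..2.
After op 4 (insert('s')): buffer="fsifsmtfsx" (len 10), cursors c3@2 c1@5 c2@9, authorship 33.11..22.
After op 5 (move_left): buffer="fsifsmtfsx" (len 10), cursors c3@1 c1@4 c2@8, authorship 33.11..22.
After op 6 (add_cursor(0)): buffer="fsifsmtfsx" (len 10), cursors c4@0 c3@1 c1@4 c2@8, authorship 33.11..22.
After op 7 (delete): buffer="sismtsx" (len 7), cursors c3@0 c4@0 c1@2 c2@5, authorship 3.1..2.

Answer: 2 5 0 0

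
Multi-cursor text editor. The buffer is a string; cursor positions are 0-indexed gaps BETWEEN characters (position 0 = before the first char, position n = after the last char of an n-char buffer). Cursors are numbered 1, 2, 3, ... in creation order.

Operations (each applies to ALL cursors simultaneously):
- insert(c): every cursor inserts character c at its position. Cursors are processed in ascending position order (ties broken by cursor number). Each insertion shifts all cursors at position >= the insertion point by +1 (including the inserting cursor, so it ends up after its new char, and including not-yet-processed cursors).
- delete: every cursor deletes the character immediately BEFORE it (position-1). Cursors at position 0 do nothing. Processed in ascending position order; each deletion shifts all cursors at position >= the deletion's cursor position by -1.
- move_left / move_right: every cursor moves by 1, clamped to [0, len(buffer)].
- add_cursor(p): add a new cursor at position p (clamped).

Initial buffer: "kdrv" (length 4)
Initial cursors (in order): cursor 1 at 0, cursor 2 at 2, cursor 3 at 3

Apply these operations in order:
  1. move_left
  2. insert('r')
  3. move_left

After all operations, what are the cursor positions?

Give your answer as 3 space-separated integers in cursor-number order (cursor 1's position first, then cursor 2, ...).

After op 1 (move_left): buffer="kdrv" (len 4), cursors c1@0 c2@1 c3@2, authorship ....
After op 2 (insert('r')): buffer="rkrdrrv" (len 7), cursors c1@1 c2@3 c3@5, authorship 1.2.3..
After op 3 (move_left): buffer="rkrdrrv" (len 7), cursors c1@0 c2@2 c3@4, authorship 1.2.3..

Answer: 0 2 4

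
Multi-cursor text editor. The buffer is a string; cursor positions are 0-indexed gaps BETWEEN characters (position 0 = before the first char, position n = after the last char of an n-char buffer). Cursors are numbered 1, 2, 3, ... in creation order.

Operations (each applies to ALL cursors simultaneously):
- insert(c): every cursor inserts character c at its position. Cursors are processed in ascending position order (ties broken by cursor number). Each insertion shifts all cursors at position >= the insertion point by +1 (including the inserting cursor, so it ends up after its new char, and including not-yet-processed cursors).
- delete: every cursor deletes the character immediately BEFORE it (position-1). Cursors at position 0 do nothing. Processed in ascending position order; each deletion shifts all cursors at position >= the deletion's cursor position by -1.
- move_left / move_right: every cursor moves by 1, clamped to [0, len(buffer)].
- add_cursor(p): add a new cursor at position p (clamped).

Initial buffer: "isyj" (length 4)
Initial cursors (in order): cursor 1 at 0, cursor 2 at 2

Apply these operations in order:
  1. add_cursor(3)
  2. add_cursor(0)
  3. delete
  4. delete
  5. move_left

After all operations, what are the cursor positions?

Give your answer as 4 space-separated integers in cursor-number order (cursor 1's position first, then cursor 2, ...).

After op 1 (add_cursor(3)): buffer="isyj" (len 4), cursors c1@0 c2@2 c3@3, authorship ....
After op 2 (add_cursor(0)): buffer="isyj" (len 4), cursors c1@0 c4@0 c2@2 c3@3, authorship ....
After op 3 (delete): buffer="ij" (len 2), cursors c1@0 c4@0 c2@1 c3@1, authorship ..
After op 4 (delete): buffer="j" (len 1), cursors c1@0 c2@0 c3@0 c4@0, authorship .
After op 5 (move_left): buffer="j" (len 1), cursors c1@0 c2@0 c3@0 c4@0, authorship .

Answer: 0 0 0 0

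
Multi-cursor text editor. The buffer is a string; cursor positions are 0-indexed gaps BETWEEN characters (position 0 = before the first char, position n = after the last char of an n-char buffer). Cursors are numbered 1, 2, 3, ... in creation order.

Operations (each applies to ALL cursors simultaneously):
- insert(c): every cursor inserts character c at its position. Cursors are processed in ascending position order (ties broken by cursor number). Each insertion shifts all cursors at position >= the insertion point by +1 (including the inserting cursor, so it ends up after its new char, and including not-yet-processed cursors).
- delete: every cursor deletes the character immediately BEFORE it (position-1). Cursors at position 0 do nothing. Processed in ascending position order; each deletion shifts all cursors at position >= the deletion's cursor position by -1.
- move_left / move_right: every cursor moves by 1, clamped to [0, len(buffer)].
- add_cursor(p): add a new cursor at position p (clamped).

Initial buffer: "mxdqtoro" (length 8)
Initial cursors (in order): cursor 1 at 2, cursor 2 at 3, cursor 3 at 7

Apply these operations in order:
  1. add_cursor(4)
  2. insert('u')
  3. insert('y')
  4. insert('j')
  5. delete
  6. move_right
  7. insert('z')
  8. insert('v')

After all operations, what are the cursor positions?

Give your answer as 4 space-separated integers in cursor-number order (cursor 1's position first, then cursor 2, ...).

Answer: 7 12 24 17

Derivation:
After op 1 (add_cursor(4)): buffer="mxdqtoro" (len 8), cursors c1@2 c2@3 c4@4 c3@7, authorship ........
After op 2 (insert('u')): buffer="mxuduqutoruo" (len 12), cursors c1@3 c2@5 c4@7 c3@11, authorship ..1.2.4...3.
After op 3 (insert('y')): buffer="mxuyduyquytoruyo" (len 16), cursors c1@4 c2@7 c4@10 c3@15, authorship ..11.22.44...33.
After op 4 (insert('j')): buffer="mxuyjduyjquyjtoruyjo" (len 20), cursors c1@5 c2@9 c4@13 c3@19, authorship ..111.222.444...333.
After op 5 (delete): buffer="mxuyduyquytoruyo" (len 16), cursors c1@4 c2@7 c4@10 c3@15, authorship ..11.22.44...33.
After op 6 (move_right): buffer="mxuyduyquytoruyo" (len 16), cursors c1@5 c2@8 c4@11 c3@16, authorship ..11.22.44...33.
After op 7 (insert('z')): buffer="mxuydzuyqzuytzoruyoz" (len 20), cursors c1@6 c2@10 c4@14 c3@20, authorship ..11.122.244.4..33.3
After op 8 (insert('v')): buffer="mxuydzvuyqzvuytzvoruyozv" (len 24), cursors c1@7 c2@12 c4@17 c3@24, authorship ..11.1122.2244.44..33.33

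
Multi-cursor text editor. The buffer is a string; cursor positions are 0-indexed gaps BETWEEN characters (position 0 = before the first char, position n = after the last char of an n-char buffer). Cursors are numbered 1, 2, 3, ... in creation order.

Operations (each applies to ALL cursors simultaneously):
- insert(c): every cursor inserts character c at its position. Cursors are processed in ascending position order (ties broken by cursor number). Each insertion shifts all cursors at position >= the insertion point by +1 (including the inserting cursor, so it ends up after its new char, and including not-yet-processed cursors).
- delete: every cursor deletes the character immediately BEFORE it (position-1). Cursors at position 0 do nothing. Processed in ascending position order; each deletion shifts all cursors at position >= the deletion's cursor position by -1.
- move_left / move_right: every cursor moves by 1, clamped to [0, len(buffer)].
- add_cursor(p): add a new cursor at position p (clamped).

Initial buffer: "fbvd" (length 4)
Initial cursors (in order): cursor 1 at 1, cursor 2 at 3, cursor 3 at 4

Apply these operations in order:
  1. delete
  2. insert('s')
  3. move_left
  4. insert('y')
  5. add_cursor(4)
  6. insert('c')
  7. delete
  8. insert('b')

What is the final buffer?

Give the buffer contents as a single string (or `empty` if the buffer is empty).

After op 1 (delete): buffer="b" (len 1), cursors c1@0 c2@1 c3@1, authorship .
After op 2 (insert('s')): buffer="sbss" (len 4), cursors c1@1 c2@4 c3@4, authorship 1.23
After op 3 (move_left): buffer="sbss" (len 4), cursors c1@0 c2@3 c3@3, authorship 1.23
After op 4 (insert('y')): buffer="ysbsyys" (len 7), cursors c1@1 c2@6 c3@6, authorship 11.2233
After op 5 (add_cursor(4)): buffer="ysbsyys" (len 7), cursors c1@1 c4@4 c2@6 c3@6, authorship 11.2233
After op 6 (insert('c')): buffer="ycsbscyyccs" (len 11), cursors c1@2 c4@6 c2@10 c3@10, authorship 111.2423233
After op 7 (delete): buffer="ysbsyys" (len 7), cursors c1@1 c4@4 c2@6 c3@6, authorship 11.2233
After op 8 (insert('b')): buffer="ybsbsbyybbs" (len 11), cursors c1@2 c4@6 c2@10 c3@10, authorship 111.2423233

Answer: ybsbsbyybbs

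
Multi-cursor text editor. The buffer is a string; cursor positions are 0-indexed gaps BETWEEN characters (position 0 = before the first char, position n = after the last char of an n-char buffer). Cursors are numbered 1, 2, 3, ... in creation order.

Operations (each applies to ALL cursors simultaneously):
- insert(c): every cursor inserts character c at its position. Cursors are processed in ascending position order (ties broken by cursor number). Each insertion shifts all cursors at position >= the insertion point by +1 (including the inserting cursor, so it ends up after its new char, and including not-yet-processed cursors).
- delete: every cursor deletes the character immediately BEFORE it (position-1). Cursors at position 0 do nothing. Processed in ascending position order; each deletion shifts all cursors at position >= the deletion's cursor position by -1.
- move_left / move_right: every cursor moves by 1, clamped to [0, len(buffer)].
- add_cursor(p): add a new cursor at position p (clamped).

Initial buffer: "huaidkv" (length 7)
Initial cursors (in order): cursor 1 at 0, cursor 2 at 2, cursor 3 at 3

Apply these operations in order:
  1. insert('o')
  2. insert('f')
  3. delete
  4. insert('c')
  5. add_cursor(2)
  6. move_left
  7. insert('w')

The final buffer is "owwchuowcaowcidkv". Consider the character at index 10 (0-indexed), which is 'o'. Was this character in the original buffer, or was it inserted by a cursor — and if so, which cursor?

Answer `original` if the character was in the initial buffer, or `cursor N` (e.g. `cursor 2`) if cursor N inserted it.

Answer: cursor 3

Derivation:
After op 1 (insert('o')): buffer="ohuoaoidkv" (len 10), cursors c1@1 c2@4 c3@6, authorship 1..2.3....
After op 2 (insert('f')): buffer="ofhuofaofidkv" (len 13), cursors c1@2 c2@6 c3@9, authorship 11..22.33....
After op 3 (delete): buffer="ohuoaoidkv" (len 10), cursors c1@1 c2@4 c3@6, authorship 1..2.3....
After op 4 (insert('c')): buffer="ochuocaocidkv" (len 13), cursors c1@2 c2@6 c3@9, authorship 11..22.33....
After op 5 (add_cursor(2)): buffer="ochuocaocidkv" (len 13), cursors c1@2 c4@2 c2@6 c3@9, authorship 11..22.33....
After op 6 (move_left): buffer="ochuocaocidkv" (len 13), cursors c1@1 c4@1 c2@5 c3@8, authorship 11..22.33....
After op 7 (insert('w')): buffer="owwchuowcaowcidkv" (len 17), cursors c1@3 c4@3 c2@8 c3@12, authorship 1141..222.333....
Authorship (.=original, N=cursor N): 1 1 4 1 . . 2 2 2 . 3 3 3 . . . .
Index 10: author = 3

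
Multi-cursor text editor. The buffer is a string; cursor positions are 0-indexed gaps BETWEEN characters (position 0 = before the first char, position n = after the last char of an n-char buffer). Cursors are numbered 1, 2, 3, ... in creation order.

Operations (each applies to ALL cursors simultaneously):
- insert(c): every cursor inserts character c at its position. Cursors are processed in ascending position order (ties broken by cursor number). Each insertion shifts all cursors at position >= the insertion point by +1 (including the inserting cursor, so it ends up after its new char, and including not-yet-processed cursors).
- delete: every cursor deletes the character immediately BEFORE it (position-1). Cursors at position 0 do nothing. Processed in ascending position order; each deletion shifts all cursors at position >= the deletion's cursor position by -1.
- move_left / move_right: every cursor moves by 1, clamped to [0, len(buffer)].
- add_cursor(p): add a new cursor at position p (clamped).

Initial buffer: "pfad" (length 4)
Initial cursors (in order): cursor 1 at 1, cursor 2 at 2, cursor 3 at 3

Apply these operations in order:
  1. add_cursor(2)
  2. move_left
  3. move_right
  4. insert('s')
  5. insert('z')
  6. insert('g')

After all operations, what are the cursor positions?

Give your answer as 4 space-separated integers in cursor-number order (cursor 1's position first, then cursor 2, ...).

After op 1 (add_cursor(2)): buffer="pfad" (len 4), cursors c1@1 c2@2 c4@2 c3@3, authorship ....
After op 2 (move_left): buffer="pfad" (len 4), cursors c1@0 c2@1 c4@1 c3@2, authorship ....
After op 3 (move_right): buffer="pfad" (len 4), cursors c1@1 c2@2 c4@2 c3@3, authorship ....
After op 4 (insert('s')): buffer="psfssasd" (len 8), cursors c1@2 c2@5 c4@5 c3@7, authorship .1.24.3.
After op 5 (insert('z')): buffer="pszfsszzaszd" (len 12), cursors c1@3 c2@8 c4@8 c3@11, authorship .11.2424.33.
After op 6 (insert('g')): buffer="pszgfsszzggaszgd" (len 16), cursors c1@4 c2@11 c4@11 c3@15, authorship .111.242424.333.

Answer: 4 11 15 11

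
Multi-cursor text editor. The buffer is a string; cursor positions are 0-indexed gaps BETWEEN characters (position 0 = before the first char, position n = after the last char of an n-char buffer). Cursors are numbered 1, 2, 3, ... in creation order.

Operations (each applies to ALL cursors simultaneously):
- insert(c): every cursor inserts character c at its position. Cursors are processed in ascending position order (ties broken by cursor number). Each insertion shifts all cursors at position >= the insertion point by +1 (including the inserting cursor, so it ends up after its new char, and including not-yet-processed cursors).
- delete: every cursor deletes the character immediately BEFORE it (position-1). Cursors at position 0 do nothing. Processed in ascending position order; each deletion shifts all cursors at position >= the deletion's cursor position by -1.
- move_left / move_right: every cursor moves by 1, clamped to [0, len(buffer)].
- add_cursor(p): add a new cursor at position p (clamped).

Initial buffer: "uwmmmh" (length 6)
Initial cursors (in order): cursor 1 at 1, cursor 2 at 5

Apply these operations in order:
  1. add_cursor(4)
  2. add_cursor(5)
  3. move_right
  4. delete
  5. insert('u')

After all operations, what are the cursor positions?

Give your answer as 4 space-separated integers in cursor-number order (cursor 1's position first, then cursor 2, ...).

After op 1 (add_cursor(4)): buffer="uwmmmh" (len 6), cursors c1@1 c3@4 c2@5, authorship ......
After op 2 (add_cursor(5)): buffer="uwmmmh" (len 6), cursors c1@1 c3@4 c2@5 c4@5, authorship ......
After op 3 (move_right): buffer="uwmmmh" (len 6), cursors c1@2 c3@5 c2@6 c4@6, authorship ......
After op 4 (delete): buffer="um" (len 2), cursors c1@1 c2@2 c3@2 c4@2, authorship ..
After op 5 (insert('u')): buffer="uumuuu" (len 6), cursors c1@2 c2@6 c3@6 c4@6, authorship .1.234

Answer: 2 6 6 6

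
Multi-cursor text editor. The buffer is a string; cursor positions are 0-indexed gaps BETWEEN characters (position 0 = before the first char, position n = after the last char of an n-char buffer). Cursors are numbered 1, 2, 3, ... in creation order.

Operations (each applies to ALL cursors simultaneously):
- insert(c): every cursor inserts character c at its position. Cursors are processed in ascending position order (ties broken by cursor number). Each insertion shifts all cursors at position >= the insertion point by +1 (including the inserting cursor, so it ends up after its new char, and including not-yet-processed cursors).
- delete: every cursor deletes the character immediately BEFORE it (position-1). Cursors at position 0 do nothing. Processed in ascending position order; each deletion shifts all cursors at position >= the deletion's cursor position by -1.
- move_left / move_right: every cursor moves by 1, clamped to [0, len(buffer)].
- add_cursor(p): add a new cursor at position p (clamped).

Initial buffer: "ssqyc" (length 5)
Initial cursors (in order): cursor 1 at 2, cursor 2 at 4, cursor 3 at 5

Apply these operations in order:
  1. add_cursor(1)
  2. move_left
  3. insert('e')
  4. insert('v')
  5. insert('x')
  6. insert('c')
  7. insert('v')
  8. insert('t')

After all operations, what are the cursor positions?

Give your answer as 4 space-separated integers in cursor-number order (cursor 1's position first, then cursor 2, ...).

After op 1 (add_cursor(1)): buffer="ssqyc" (len 5), cursors c4@1 c1@2 c2@4 c3@5, authorship .....
After op 2 (move_left): buffer="ssqyc" (len 5), cursors c4@0 c1@1 c2@3 c3@4, authorship .....
After op 3 (insert('e')): buffer="esesqeyec" (len 9), cursors c4@1 c1@3 c2@6 c3@8, authorship 4.1..2.3.
After op 4 (insert('v')): buffer="evsevsqevyevc" (len 13), cursors c4@2 c1@5 c2@9 c3@12, authorship 44.11..22.33.
After op 5 (insert('x')): buffer="evxsevxsqevxyevxc" (len 17), cursors c4@3 c1@7 c2@12 c3@16, authorship 444.111..222.333.
After op 6 (insert('c')): buffer="evxcsevxcsqevxcyevxcc" (len 21), cursors c4@4 c1@9 c2@15 c3@20, authorship 4444.1111..2222.3333.
After op 7 (insert('v')): buffer="evxcvsevxcvsqevxcvyevxcvc" (len 25), cursors c4@5 c1@11 c2@18 c3@24, authorship 44444.11111..22222.33333.
After op 8 (insert('t')): buffer="evxcvtsevxcvtsqevxcvtyevxcvtc" (len 29), cursors c4@6 c1@13 c2@21 c3@28, authorship 444444.111111..222222.333333.

Answer: 13 21 28 6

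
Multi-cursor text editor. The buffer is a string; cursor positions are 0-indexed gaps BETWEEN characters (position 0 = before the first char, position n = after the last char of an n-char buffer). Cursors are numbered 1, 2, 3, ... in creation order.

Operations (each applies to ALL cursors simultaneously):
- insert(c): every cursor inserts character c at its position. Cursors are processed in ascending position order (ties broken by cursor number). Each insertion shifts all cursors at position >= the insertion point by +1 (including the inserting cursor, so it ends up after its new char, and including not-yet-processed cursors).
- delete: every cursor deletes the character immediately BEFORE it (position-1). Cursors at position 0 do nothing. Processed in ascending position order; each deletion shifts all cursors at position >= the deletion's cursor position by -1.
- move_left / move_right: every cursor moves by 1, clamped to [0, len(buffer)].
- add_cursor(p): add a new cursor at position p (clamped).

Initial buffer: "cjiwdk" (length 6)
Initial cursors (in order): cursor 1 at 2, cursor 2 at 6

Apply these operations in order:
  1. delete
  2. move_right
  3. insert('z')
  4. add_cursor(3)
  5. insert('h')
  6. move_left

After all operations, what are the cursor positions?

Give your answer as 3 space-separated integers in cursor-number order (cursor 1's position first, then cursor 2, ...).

After op 1 (delete): buffer="ciwd" (len 4), cursors c1@1 c2@4, authorship ....
After op 2 (move_right): buffer="ciwd" (len 4), cursors c1@2 c2@4, authorship ....
After op 3 (insert('z')): buffer="cizwdz" (len 6), cursors c1@3 c2@6, authorship ..1..2
After op 4 (add_cursor(3)): buffer="cizwdz" (len 6), cursors c1@3 c3@3 c2@6, authorship ..1..2
After op 5 (insert('h')): buffer="cizhhwdzh" (len 9), cursors c1@5 c3@5 c2@9, authorship ..113..22
After op 6 (move_left): buffer="cizhhwdzh" (len 9), cursors c1@4 c3@4 c2@8, authorship ..113..22

Answer: 4 8 4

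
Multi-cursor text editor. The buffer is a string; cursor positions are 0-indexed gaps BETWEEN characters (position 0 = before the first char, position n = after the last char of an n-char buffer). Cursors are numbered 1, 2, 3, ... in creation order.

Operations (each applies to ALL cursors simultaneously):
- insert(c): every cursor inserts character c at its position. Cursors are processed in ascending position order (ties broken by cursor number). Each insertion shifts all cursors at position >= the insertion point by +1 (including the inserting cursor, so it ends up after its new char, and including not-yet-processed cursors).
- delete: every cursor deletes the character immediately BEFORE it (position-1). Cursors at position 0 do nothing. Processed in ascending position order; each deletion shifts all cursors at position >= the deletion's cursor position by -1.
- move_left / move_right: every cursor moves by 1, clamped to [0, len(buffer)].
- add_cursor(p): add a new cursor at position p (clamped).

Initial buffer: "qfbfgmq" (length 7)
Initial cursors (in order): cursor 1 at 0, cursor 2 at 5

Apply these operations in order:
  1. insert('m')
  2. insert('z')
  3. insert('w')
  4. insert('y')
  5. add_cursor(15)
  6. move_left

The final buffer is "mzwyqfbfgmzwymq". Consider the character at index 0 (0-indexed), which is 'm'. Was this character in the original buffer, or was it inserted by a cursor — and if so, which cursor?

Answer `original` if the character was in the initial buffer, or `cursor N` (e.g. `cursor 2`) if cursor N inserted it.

After op 1 (insert('m')): buffer="mqfbfgmmq" (len 9), cursors c1@1 c2@7, authorship 1.....2..
After op 2 (insert('z')): buffer="mzqfbfgmzmq" (len 11), cursors c1@2 c2@9, authorship 11.....22..
After op 3 (insert('w')): buffer="mzwqfbfgmzwmq" (len 13), cursors c1@3 c2@11, authorship 111.....222..
After op 4 (insert('y')): buffer="mzwyqfbfgmzwymq" (len 15), cursors c1@4 c2@13, authorship 1111.....2222..
After op 5 (add_cursor(15)): buffer="mzwyqfbfgmzwymq" (len 15), cursors c1@4 c2@13 c3@15, authorship 1111.....2222..
After op 6 (move_left): buffer="mzwyqfbfgmzwymq" (len 15), cursors c1@3 c2@12 c3@14, authorship 1111.....2222..
Authorship (.=original, N=cursor N): 1 1 1 1 . . . . . 2 2 2 2 . .
Index 0: author = 1

Answer: cursor 1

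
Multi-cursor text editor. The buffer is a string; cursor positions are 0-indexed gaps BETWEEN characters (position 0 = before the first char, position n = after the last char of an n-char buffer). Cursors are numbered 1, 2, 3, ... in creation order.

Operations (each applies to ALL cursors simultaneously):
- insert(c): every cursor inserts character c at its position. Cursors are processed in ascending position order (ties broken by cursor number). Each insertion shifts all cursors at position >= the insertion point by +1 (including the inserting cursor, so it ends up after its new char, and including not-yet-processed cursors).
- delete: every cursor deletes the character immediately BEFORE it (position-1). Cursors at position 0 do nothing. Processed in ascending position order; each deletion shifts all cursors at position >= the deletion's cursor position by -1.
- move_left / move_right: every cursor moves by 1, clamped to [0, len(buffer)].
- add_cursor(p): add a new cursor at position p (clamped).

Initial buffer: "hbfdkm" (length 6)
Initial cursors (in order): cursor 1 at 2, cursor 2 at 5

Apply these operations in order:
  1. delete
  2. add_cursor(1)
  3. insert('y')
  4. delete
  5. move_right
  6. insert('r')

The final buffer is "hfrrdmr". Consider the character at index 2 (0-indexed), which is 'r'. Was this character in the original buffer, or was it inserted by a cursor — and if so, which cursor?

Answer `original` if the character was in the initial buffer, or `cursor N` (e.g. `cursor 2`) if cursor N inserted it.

After op 1 (delete): buffer="hfdm" (len 4), cursors c1@1 c2@3, authorship ....
After op 2 (add_cursor(1)): buffer="hfdm" (len 4), cursors c1@1 c3@1 c2@3, authorship ....
After op 3 (insert('y')): buffer="hyyfdym" (len 7), cursors c1@3 c3@3 c2@6, authorship .13..2.
After op 4 (delete): buffer="hfdm" (len 4), cursors c1@1 c3@1 c2@3, authorship ....
After op 5 (move_right): buffer="hfdm" (len 4), cursors c1@2 c3@2 c2@4, authorship ....
After op 6 (insert('r')): buffer="hfrrdmr" (len 7), cursors c1@4 c3@4 c2@7, authorship ..13..2
Authorship (.=original, N=cursor N): . . 1 3 . . 2
Index 2: author = 1

Answer: cursor 1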